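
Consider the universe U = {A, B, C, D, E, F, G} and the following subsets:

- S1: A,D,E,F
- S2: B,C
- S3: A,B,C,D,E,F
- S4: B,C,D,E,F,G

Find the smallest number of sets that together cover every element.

2

S1, S4 together cover {A, B, C, D, E, F, G} — every element.
No single set contains all 7 elements, so 2 is optimal.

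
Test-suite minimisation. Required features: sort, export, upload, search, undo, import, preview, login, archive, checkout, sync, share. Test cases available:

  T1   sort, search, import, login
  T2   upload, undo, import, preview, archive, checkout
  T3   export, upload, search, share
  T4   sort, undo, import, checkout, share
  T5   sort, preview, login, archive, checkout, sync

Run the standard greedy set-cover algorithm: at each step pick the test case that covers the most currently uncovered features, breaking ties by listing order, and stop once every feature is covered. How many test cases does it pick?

4

Pick 1: T2 covers 6 new features (upload, undo, import, preview, archive, checkout).
Pick 2: T1 covers 3 new features (sort, search, login).
Pick 3: T3 covers 2 new features (export, share).
Pick 4: T5 covers 1 new features (sync).
Greedy uses 4 test cases. (The true minimum is 3.)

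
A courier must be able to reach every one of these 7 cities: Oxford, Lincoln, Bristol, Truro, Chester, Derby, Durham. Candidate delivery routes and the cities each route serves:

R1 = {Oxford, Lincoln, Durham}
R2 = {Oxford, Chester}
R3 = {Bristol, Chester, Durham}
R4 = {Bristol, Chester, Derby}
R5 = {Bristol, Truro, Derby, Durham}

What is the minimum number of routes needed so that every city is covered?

3

R1, R2, R5 together cover {Oxford, Lincoln, Bristol, Truro, Chester, Derby, Durham} — every city.
No 2 of the 5 routes cover everything (all 10 pairs fall short), so 3 is minimum.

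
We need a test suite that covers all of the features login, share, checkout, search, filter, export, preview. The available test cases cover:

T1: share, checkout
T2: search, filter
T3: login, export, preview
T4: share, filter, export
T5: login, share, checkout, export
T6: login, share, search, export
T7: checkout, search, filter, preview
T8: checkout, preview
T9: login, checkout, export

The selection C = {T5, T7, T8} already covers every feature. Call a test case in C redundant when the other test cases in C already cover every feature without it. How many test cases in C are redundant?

1

Drop T5: login, share, export uncovered — not redundant.
Drop T7: search, filter uncovered — not redundant.
Drop T8: the rest still cover every feature — redundant.
1 redundant: T8.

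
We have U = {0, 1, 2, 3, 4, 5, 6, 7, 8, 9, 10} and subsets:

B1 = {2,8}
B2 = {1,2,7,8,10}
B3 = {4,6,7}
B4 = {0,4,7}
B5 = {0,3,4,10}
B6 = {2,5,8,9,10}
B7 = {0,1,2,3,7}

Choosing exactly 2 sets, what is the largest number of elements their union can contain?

9

Choosing B6, B7 covers {0, 1, 2, 3, 5, 7, 8, 9, 10} — 9 elements.
No choice of 2 sets does better; here 4, 6 are left uncovered.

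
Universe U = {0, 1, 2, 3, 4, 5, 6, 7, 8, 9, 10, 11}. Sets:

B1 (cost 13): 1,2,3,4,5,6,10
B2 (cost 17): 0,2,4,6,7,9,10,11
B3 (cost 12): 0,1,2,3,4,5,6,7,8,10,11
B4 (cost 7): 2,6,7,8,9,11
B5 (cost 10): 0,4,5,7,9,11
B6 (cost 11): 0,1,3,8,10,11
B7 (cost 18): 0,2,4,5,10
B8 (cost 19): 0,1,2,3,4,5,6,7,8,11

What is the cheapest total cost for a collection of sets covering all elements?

B3, B4 cover every element at cost 12 + 7 = 19.
Any cover uses at least 2 sets; among all covering selections none totals below 19.

19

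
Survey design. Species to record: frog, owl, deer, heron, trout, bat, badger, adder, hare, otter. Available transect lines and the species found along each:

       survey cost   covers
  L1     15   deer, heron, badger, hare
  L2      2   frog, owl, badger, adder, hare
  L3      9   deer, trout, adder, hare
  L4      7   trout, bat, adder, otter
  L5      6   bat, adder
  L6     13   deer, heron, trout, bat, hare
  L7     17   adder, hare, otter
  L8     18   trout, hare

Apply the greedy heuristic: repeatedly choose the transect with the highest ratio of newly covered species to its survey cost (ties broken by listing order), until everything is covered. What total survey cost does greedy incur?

22

Pick 1: L2 adds 5 new (frog, owl, badger, adder, hare) at survey cost 2 (ratio 5/2).
Pick 2: L4 adds 3 new (trout, bat, otter) at survey cost 7 (ratio 3/7).
Pick 3: L6 adds 2 new (deer, heron) at survey cost 13 (ratio 2/13).
Greedy total survey cost: 2 + 7 + 13 = 22.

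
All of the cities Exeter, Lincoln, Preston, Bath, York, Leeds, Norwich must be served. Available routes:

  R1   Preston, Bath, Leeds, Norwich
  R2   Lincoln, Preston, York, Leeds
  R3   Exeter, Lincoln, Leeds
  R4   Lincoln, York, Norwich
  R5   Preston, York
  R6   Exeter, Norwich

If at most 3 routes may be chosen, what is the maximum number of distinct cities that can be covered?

Choosing R1, R2, R3 covers {Exeter, Lincoln, Preston, Bath, York, Leeds, Norwich} — 7 cities.
That is all 7 cities.

7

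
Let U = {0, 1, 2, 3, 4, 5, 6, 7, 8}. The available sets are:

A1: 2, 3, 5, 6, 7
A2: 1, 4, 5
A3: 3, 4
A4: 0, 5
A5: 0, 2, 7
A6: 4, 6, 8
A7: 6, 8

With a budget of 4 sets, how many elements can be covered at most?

9

Choosing A1, A2, A4, A6 covers {0, 1, 2, 3, 4, 5, 6, 7, 8} — 9 elements.
That is all 9 elements.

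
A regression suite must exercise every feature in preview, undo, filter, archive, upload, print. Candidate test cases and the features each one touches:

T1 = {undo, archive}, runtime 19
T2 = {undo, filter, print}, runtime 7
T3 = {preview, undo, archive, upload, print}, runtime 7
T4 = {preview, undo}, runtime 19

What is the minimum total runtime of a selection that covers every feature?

14

T2, T3 cover every feature at runtime 7 + 7 = 14.
Any cover uses at least 2 test cases; among all covering selections none totals below 14.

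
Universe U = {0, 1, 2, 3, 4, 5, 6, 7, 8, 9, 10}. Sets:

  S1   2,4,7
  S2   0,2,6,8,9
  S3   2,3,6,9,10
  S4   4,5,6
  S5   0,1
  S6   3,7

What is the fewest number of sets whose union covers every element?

5

S1, S2, S3, S4, S5 together cover {0, 1, 2, 3, 4, 5, 6, 7, 8, 9, 10} — every element.
No 4 of the 6 sets cover everything (all 15 size-4 selections fall short), so 5 is minimum.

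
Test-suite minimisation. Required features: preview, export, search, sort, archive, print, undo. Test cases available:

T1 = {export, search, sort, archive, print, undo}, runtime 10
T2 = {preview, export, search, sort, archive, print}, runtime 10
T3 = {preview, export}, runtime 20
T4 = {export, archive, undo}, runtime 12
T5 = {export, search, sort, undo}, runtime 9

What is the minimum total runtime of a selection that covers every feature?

T2, T5 cover every feature at runtime 10 + 9 = 19.
Any cover uses at least 2 test cases; among all covering selections none totals below 19.

19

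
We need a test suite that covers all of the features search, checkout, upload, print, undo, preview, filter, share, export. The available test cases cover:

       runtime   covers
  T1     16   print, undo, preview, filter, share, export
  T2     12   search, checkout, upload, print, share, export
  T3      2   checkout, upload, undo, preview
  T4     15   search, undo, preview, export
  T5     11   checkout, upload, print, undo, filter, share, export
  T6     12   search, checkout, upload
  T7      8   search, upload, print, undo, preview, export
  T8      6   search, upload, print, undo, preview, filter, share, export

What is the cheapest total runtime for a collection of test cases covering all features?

T3, T8 cover every feature at runtime 2 + 6 = 8.
Any cover uses at least 2 test cases; among all covering selections none totals below 8.

8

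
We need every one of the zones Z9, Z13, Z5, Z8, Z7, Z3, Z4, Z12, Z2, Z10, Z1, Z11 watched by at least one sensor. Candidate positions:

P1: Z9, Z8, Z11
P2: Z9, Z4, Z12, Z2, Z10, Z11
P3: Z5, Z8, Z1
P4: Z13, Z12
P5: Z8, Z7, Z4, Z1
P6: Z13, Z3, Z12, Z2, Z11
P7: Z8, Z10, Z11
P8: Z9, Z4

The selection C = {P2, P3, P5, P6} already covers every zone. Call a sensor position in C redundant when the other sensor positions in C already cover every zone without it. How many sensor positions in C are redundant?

Drop P2: Z9, Z10 uncovered — not redundant.
Drop P3: Z5 uncovered — not redundant.
Drop P5: Z7 uncovered — not redundant.
Drop P6: Z13, Z3 uncovered — not redundant.
None of the sensor positions in C is redundant.

0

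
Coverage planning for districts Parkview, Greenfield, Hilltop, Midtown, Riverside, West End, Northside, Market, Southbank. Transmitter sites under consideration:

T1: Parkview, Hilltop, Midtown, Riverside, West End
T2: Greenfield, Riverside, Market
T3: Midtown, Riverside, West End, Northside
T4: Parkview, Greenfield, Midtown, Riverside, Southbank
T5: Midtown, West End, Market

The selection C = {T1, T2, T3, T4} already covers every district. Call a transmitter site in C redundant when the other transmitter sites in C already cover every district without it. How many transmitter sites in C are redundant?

Drop T1: Hilltop uncovered — not redundant.
Drop T2: Market uncovered — not redundant.
Drop T3: Northside uncovered — not redundant.
Drop T4: Southbank uncovered — not redundant.
None of the transmitter sites in C is redundant.

0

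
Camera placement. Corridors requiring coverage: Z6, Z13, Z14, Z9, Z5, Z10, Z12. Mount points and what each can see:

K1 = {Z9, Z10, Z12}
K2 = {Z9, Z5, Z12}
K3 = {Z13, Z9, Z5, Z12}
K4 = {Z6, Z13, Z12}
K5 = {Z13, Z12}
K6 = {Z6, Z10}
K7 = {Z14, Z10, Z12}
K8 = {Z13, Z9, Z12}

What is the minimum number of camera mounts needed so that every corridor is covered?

3

K2, K4, K7 together cover {Z6, Z13, Z14, Z9, Z5, Z10, Z12} — every corridor.
No 2 of the 8 camera mounts cover everything (all 28 pairs fall short), so 3 is minimum.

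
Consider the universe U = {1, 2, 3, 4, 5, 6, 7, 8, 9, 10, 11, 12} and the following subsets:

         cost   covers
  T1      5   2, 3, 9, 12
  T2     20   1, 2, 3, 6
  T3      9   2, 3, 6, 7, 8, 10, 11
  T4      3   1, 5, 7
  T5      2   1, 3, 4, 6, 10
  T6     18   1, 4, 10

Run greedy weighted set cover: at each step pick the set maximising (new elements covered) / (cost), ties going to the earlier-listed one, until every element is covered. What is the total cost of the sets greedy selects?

19

Pick 1: T5 adds 5 new (1, 3, 4, 6, 10) at cost 2 (ratio 5/2).
Pick 2: T4 adds 2 new (5, 7) at cost 3 (ratio 2/3).
Pick 3: T1 adds 3 new (2, 9, 12) at cost 5 (ratio 3/5).
Pick 4: T3 adds 2 new (8, 11) at cost 9 (ratio 2/9).
Greedy total cost: 2 + 3 + 5 + 9 = 19.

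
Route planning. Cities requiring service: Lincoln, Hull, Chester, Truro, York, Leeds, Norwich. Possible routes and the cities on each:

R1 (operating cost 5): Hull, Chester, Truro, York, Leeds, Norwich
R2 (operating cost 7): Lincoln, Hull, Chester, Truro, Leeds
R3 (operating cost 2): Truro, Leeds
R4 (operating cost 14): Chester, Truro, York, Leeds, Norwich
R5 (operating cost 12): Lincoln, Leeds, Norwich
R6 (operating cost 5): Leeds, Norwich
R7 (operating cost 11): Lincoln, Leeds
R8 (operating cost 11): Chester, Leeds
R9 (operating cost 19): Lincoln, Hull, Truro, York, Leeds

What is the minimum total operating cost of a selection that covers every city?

12

R1, R2 cover every city at operating cost 5 + 7 = 12.
Any cover uses at least 2 routes; among all covering selections none totals below 12.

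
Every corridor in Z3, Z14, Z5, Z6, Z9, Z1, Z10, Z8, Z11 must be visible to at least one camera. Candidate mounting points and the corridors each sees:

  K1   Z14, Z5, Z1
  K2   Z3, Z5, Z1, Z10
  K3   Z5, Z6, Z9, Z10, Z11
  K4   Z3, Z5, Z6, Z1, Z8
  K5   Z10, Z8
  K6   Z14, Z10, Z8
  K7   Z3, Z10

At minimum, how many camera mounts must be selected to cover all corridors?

3

K1, K3, K4 together cover {Z3, Z14, Z5, Z6, Z9, Z1, Z10, Z8, Z11} — every corridor.
No 2 of the 7 camera mounts cover everything (all 21 pairs fall short), so 3 is minimum.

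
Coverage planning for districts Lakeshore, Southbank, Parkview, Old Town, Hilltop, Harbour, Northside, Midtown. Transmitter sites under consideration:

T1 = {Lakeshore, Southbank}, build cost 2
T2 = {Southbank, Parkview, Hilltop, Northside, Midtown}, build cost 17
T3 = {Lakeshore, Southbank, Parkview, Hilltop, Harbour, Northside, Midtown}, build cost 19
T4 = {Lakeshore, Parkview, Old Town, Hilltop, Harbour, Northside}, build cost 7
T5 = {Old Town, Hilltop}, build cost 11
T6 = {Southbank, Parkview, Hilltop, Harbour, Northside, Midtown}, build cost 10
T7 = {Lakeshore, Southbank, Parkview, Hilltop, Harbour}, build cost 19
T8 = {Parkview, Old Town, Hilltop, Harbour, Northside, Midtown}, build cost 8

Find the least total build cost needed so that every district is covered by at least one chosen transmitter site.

10

T1, T8 cover every district at build cost 2 + 8 = 10.
Any cover uses at least 2 transmitter sites; among all covering selections none totals below 10.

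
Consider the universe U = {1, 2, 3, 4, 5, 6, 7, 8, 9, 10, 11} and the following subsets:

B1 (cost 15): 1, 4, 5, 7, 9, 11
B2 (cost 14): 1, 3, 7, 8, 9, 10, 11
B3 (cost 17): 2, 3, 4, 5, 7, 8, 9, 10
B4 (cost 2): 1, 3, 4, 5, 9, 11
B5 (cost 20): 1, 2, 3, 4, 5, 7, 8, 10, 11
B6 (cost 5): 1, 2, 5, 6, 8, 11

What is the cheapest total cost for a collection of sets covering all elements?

21

B2, B4, B6 cover every element at cost 14 + 2 + 5 = 21.
Any cover uses at least 2 sets; among all covering selections none totals below 21.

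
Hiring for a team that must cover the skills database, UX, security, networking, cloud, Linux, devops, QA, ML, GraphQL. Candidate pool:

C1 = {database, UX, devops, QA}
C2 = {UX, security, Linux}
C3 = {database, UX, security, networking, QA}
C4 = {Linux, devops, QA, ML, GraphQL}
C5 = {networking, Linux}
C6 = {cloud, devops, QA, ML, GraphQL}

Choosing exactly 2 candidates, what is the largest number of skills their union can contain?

Choosing C3, C4 covers {database, UX, security, networking, Linux, devops, QA, ML, GraphQL} — 9 skills.
No choice of 2 candidates does better; here cloud is left uncovered.

9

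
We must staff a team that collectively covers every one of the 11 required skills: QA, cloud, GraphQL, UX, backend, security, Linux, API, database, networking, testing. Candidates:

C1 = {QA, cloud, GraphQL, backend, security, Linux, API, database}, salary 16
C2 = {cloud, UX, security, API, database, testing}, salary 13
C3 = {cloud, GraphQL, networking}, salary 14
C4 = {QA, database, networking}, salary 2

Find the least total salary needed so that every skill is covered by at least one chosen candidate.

31

C1, C2, C4 cover every skill at salary 16 + 13 + 2 = 31.
Any cover uses at least 3 candidates; among all covering selections none totals below 31.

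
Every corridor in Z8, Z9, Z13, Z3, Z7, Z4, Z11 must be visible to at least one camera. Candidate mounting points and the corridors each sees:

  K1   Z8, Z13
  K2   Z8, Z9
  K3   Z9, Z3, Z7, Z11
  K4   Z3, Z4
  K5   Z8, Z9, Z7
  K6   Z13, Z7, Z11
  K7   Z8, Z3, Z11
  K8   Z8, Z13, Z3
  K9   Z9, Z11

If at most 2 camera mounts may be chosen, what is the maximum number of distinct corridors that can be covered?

6

Choosing K1, K3 covers {Z8, Z9, Z13, Z3, Z7, Z11} — 6 corridors.
No choice of 2 camera mounts does better; here Z4 is left uncovered.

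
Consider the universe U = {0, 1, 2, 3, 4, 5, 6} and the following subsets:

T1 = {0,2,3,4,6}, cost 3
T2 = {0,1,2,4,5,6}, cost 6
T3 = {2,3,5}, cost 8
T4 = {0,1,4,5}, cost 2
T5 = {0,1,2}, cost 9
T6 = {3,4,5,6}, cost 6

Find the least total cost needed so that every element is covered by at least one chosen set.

5

T1, T4 cover every element at cost 3 + 2 = 5.
Any cover uses at least 2 sets; among all covering selections none totals below 5.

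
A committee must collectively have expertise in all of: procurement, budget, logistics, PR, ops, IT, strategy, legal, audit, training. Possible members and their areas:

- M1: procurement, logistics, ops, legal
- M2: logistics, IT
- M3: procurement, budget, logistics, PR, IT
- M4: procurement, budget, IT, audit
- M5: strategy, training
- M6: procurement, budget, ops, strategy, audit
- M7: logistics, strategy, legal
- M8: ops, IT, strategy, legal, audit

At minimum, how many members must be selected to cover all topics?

3

M3, M5, M8 together cover {procurement, budget, logistics, PR, ops, IT, strategy, legal, audit, training} — every topic.
No 2 of the 8 members cover everything (all 28 pairs fall short), so 3 is minimum.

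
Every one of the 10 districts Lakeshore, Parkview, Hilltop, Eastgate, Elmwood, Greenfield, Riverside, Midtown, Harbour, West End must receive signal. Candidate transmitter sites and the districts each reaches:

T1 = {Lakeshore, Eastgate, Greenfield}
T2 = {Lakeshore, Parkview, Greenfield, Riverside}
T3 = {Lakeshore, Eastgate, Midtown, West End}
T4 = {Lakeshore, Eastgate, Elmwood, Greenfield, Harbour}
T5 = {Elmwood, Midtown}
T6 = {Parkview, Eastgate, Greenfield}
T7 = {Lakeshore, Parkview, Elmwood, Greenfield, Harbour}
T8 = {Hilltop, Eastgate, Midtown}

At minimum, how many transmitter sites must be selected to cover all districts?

T2, T3, T4, T8 together cover {Lakeshore, Parkview, Hilltop, Eastgate, Elmwood, Greenfield, Riverside, Midtown, Harbour, West End} — every district.
No 3 of the 8 transmitter sites cover everything (all 56 triples fall short), so 4 is minimum.

4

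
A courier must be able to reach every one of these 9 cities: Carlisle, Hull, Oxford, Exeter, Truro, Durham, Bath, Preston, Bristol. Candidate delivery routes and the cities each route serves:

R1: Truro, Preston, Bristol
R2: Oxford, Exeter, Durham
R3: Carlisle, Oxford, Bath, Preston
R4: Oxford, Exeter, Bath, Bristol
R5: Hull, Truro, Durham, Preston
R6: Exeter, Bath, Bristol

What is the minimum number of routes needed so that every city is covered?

3

R3, R4, R5 together cover {Carlisle, Hull, Oxford, Exeter, Truro, Durham, Bath, Preston, Bristol} — every city.
No 2 of the 6 routes cover everything (all 15 pairs fall short), so 3 is minimum.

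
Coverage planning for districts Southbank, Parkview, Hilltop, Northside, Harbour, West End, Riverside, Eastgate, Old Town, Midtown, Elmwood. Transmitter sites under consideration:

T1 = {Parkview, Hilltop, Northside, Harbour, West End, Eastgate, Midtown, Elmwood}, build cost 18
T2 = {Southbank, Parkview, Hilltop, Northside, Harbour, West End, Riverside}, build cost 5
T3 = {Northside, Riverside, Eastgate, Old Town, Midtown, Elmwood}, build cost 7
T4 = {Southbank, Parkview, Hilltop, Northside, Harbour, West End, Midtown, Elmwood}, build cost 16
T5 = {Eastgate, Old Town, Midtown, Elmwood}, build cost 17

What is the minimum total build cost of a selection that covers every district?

T2, T3 cover every district at build cost 5 + 7 = 12.
Any cover uses at least 2 transmitter sites; among all covering selections none totals below 12.

12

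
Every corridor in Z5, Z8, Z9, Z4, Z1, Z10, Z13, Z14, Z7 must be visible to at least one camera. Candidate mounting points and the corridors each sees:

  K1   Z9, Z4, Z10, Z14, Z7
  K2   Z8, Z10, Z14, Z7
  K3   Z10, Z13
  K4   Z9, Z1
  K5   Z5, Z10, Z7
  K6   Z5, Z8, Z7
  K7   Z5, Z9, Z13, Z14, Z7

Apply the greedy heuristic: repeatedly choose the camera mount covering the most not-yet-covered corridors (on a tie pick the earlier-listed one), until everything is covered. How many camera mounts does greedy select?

4

Pick 1: K1 covers 5 new corridors (Z9, Z4, Z10, Z14, Z7).
Pick 2: K6 covers 2 new corridors (Z5, Z8).
Pick 3: K3 covers 1 new corridors (Z13).
Pick 4: K4 covers 1 new corridors (Z1).
Greedy uses 4 camera mounts.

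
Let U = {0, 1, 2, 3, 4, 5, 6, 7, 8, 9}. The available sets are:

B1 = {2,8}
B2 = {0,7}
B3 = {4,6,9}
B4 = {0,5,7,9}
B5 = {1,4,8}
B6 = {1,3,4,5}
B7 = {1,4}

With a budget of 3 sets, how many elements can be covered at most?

Choosing B1, B4, B6 covers {0, 1, 2, 3, 4, 5, 7, 8, 9} — 9 elements.
No choice of 3 sets does better; here 6 is left uncovered.

9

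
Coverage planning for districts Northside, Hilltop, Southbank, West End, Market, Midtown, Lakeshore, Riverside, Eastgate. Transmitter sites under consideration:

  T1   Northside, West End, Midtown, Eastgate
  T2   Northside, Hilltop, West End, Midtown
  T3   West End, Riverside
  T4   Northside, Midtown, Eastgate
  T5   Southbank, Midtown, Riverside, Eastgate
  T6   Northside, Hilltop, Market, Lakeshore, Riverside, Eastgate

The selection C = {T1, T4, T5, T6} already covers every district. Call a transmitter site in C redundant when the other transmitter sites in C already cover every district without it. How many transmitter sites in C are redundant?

Drop T1: West End uncovered — not redundant.
Drop T4: the rest still cover every district — redundant.
Drop T5: Southbank uncovered — not redundant.
Drop T6: Hilltop, Market, Lakeshore uncovered — not redundant.
1 redundant: T4.

1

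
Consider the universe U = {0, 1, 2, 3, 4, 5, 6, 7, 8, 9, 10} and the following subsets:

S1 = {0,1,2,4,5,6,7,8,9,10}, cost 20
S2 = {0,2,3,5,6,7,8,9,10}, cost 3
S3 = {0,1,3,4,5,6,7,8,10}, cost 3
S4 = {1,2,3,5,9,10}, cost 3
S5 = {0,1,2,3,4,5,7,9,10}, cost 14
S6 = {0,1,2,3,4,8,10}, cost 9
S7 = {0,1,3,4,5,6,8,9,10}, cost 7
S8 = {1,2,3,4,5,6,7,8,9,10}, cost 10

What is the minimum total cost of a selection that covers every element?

S2, S3 cover every element at cost 3 + 3 = 6.
Any cover uses at least 2 sets; among all covering selections none totals below 6.

6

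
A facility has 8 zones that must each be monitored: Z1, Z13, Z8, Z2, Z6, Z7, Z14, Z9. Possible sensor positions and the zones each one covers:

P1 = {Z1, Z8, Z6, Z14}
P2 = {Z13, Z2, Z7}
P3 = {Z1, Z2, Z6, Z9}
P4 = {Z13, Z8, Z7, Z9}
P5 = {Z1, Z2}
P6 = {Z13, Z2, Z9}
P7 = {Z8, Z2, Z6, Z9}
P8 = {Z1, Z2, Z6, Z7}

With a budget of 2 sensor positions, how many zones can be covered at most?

Choosing P1, P2 covers {Z1, Z13, Z8, Z2, Z6, Z7, Z14} — 7 zones.
No choice of 2 sensor positions does better; here Z9 is left uncovered.

7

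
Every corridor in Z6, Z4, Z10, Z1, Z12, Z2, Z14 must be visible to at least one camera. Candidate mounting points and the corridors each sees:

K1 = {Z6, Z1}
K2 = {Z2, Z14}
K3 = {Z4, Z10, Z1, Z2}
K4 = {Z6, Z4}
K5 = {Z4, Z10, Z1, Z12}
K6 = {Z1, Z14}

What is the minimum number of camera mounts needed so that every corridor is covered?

K1, K2, K5 together cover {Z6, Z4, Z10, Z1, Z12, Z2, Z14} — every corridor.
No 2 of the 6 camera mounts cover everything (all 15 pairs fall short), so 3 is minimum.
Greedy (largest uncovered first) would take K3, K1, K2, K5 — 4 camera mounts — but 3 suffice.

3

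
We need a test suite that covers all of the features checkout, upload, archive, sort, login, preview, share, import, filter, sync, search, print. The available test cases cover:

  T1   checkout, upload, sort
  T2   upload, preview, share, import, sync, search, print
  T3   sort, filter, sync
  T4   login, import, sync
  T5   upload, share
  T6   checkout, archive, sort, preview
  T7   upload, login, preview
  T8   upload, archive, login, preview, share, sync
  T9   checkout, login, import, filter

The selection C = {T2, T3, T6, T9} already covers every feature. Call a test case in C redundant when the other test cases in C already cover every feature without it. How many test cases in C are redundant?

1

Drop T2: upload, share, search, print uncovered — not redundant.
Drop T3: the rest still cover every feature — redundant.
Drop T6: archive uncovered — not redundant.
Drop T9: login uncovered — not redundant.
1 redundant: T3.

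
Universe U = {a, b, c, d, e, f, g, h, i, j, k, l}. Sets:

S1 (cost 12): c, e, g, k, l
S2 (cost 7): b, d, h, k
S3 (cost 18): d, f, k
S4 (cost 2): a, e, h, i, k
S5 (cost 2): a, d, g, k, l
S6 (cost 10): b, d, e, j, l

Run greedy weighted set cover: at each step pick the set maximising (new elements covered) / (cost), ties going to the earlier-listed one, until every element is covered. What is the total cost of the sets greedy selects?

Pick 1: S4 adds 5 new (a, e, h, i, k) at cost 2 (ratio 5/2).
Pick 2: S5 adds 3 new (d, g, l) at cost 2 (ratio 3/2).
Pick 3: S6 adds 2 new (b, j) at cost 10 (ratio 2/10).
Pick 4: S1 adds 1 new (c) at cost 12 (ratio 1/12).
Pick 5: S3 adds 1 new (f) at cost 18 (ratio 1/18).
Greedy total cost: 2 + 2 + 10 + 12 + 18 = 44. (The true optimum is 42, so greedy overshoots here.)

44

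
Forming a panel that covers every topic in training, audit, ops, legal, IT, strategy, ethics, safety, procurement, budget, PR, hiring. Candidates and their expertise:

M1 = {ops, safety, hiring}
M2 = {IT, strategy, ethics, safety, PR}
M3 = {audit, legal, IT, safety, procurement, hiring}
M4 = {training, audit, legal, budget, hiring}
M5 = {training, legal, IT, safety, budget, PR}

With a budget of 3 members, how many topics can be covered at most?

11

Choosing M1, M2, M4 covers {training, audit, ops, legal, IT, strategy, ethics, safety, budget, PR, hiring} — 11 topics.
No choice of 3 members does better; here procurement is left uncovered.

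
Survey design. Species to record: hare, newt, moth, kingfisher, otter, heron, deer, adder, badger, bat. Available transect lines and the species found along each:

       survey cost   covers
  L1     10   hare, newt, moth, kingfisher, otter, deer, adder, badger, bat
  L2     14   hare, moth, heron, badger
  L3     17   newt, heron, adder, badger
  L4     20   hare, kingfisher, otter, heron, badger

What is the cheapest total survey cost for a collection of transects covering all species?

24

L1, L2 cover every species at survey cost 10 + 14 = 24.
Any cover uses at least 2 transects; among all covering selections none totals below 24.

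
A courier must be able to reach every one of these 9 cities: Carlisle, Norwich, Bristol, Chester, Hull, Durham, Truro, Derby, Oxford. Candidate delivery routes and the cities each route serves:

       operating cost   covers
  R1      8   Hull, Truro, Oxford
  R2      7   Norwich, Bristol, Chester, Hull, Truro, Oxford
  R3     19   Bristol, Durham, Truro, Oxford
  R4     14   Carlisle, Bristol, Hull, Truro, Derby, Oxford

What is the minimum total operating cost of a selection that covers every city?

R2, R3, R4 cover every city at operating cost 7 + 19 + 14 = 40.
Any cover uses at least 3 routes; among all covering selections none totals below 40.

40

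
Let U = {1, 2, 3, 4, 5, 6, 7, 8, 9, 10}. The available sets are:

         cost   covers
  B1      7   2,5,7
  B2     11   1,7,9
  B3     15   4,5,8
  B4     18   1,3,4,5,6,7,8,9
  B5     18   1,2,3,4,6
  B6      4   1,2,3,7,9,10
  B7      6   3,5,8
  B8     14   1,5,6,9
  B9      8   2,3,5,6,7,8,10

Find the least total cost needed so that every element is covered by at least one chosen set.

B4, B6 cover every element at cost 18 + 4 = 22.
Any cover uses at least 2 sets; among all covering selections none totals below 22.

22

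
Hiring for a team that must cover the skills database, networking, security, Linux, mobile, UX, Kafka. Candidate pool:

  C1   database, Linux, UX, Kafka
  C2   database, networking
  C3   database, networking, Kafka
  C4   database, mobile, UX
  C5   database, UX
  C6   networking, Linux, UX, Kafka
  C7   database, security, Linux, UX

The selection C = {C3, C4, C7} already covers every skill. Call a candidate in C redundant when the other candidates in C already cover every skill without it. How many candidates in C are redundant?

0

Drop C3: networking, Kafka uncovered — not redundant.
Drop C4: mobile uncovered — not redundant.
Drop C7: security, Linux uncovered — not redundant.
None of the candidates in C is redundant.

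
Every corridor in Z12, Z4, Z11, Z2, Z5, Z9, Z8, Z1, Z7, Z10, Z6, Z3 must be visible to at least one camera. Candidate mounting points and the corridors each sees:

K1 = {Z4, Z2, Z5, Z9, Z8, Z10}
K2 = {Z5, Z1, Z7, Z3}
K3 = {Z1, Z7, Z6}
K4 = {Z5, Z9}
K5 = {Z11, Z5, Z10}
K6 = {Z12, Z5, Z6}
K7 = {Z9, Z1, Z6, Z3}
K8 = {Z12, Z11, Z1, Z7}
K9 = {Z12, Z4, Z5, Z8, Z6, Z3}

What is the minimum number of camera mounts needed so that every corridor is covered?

K1, K7, K8 together cover {Z12, Z4, Z11, Z2, Z5, Z9, Z8, Z1, Z7, Z10, Z6, Z3} — every corridor.
No 2 of the 9 camera mounts cover everything (all 36 pairs fall short), so 3 is minimum.

3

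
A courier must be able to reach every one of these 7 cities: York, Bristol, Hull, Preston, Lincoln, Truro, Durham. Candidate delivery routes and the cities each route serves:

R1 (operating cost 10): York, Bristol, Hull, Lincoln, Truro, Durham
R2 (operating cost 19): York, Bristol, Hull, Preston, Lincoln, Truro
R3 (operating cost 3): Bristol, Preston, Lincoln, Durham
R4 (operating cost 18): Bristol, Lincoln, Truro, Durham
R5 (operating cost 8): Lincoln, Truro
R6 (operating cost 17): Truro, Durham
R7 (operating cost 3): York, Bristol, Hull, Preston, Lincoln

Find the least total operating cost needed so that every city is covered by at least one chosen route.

R1, R3 cover every city at operating cost 10 + 3 = 13.
Any cover uses at least 2 routes; among all covering selections none totals below 13.
Greedy by coverage-per-operating cost would pick R7, R3, R5 for 14 — worse than the optimum 13.

13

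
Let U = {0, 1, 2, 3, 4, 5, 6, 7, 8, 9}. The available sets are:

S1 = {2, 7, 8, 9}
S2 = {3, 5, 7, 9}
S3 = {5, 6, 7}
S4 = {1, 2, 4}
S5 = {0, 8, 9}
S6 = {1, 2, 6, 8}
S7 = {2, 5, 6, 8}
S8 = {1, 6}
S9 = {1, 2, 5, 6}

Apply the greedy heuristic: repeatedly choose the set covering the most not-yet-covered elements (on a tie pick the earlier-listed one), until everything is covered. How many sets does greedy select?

Pick 1: S1 covers 4 new elements (2, 7, 8, 9).
Pick 2: S9 covers 3 new elements (1, 5, 6).
Pick 3: S2 covers 1 new elements (3).
Pick 4: S4 covers 1 new elements (4).
Pick 5: S5 covers 1 new elements (0).
Greedy uses 5 sets. (The true minimum is 4.)

5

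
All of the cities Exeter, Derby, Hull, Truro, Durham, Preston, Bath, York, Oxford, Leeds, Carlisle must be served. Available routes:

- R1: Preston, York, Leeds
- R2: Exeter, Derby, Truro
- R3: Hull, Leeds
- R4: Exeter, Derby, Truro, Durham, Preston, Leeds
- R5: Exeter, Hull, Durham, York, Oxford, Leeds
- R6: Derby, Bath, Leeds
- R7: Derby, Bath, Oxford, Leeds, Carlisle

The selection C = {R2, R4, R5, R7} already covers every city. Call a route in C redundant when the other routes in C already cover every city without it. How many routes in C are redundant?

Drop R2: the rest still cover every city — redundant.
Drop R4: Preston uncovered — not redundant.
Drop R5: Hull, York uncovered — not redundant.
Drop R7: Bath, Carlisle uncovered — not redundant.
1 redundant: R2.

1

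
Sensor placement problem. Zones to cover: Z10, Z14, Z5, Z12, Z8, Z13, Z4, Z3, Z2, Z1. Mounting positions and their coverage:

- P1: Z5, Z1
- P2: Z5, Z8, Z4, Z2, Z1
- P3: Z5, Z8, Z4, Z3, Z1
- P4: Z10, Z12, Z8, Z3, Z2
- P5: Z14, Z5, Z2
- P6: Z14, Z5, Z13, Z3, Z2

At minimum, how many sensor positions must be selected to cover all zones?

3

P2, P4, P6 together cover {Z10, Z14, Z5, Z12, Z8, Z13, Z4, Z3, Z2, Z1} — every zone.
No 2 of the 6 sensor positions cover everything (all 15 pairs fall short), so 3 is minimum.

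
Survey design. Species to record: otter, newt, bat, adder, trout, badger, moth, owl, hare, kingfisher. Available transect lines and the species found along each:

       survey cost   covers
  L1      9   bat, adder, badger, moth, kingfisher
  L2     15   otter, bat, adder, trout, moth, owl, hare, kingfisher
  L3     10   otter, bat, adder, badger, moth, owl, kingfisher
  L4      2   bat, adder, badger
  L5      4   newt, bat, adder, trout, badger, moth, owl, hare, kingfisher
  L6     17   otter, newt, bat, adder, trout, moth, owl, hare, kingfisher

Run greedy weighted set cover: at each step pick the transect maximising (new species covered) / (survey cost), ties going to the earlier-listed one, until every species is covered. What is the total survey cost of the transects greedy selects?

14

Pick 1: L5 adds 9 new (newt, bat, adder, trout, badger, moth, owl, hare, kingfisher) at survey cost 4 (ratio 9/4).
Pick 2: L3 adds 1 new (otter) at survey cost 10 (ratio 1/10).
Greedy total survey cost: 4 + 10 = 14.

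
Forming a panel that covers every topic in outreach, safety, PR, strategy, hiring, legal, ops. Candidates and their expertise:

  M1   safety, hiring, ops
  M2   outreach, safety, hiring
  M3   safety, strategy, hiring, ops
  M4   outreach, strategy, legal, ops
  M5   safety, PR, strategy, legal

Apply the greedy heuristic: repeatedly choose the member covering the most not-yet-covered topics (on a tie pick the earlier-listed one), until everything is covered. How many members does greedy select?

Pick 1: M3 covers 4 new topics (safety, strategy, hiring, ops).
Pick 2: M4 covers 2 new topics (outreach, legal).
Pick 3: M5 covers 1 new topics (PR).
Greedy uses 3 members.

3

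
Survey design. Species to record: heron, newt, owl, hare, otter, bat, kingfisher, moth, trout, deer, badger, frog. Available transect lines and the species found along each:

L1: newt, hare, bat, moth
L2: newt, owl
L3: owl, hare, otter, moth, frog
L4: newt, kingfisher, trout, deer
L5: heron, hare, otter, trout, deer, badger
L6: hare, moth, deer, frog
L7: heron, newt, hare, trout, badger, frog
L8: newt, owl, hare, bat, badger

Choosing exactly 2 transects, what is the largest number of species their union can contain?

Choosing L1, L5 covers {heron, newt, hare, otter, bat, moth, trout, deer, badger} — 9 species.
No choice of 2 transects does better; here owl, kingfisher, frog are left uncovered.

9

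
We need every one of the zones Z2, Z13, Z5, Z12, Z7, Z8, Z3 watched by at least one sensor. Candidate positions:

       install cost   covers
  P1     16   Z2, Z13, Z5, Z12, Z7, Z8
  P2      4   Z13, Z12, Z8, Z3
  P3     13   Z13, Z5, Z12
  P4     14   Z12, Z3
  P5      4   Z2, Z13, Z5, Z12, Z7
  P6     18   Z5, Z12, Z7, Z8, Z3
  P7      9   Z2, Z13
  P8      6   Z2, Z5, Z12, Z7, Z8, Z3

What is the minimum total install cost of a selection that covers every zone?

8

P2, P5 cover every zone at install cost 4 + 4 = 8.
Any cover uses at least 2 sensor positions; among all covering selections none totals below 8.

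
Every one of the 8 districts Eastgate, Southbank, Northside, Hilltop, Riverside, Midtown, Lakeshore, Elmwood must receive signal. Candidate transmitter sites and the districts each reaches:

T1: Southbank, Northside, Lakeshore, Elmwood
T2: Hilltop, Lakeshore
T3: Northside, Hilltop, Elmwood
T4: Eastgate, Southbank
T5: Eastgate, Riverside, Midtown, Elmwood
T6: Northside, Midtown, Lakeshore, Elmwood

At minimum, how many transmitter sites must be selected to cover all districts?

T1, T2, T5 together cover {Eastgate, Southbank, Northside, Hilltop, Riverside, Midtown, Lakeshore, Elmwood} — every district.
No 2 of the 6 transmitter sites cover everything (all 15 pairs fall short), so 3 is minimum.

3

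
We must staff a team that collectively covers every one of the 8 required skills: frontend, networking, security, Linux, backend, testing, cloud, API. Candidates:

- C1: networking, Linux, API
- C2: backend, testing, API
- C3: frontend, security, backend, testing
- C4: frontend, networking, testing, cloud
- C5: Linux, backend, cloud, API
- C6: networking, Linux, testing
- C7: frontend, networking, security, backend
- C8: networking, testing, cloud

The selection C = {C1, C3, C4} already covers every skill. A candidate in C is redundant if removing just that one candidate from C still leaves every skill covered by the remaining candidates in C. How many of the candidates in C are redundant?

0

Drop C1: Linux, API uncovered — not redundant.
Drop C3: security, backend uncovered — not redundant.
Drop C4: cloud uncovered — not redundant.
None of the candidates in C is redundant.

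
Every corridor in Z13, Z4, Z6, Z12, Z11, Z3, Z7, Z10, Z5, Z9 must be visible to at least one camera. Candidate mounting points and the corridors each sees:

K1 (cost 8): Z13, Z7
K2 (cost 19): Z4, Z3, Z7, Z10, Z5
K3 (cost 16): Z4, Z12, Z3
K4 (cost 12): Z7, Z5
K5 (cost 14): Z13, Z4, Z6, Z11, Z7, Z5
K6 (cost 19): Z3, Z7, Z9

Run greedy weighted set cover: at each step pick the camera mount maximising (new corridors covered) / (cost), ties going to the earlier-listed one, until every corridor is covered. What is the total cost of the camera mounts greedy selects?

Pick 1: K5 adds 6 new (Z13, Z4, Z6, Z11, Z7, Z5) at cost 14 (ratio 6/14).
Pick 2: K3 adds 2 new (Z12, Z3) at cost 16 (ratio 2/16).
Pick 3: K2 adds 1 new (Z10) at cost 19 (ratio 1/19).
Pick 4: K6 adds 1 new (Z9) at cost 19 (ratio 1/19).
Greedy total cost: 14 + 16 + 19 + 19 = 68.

68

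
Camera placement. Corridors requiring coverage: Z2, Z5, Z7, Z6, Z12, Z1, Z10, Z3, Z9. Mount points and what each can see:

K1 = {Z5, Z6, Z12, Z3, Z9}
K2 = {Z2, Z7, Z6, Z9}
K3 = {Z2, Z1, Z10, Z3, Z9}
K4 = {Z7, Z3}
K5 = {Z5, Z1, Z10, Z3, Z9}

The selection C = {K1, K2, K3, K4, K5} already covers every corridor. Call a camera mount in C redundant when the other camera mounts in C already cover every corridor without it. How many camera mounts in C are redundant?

4

Drop K1: Z12 uncovered — not redundant.
Drop K2: the rest still cover every corridor — redundant.
Drop K3: the rest still cover every corridor — redundant.
Drop K4: the rest still cover every corridor — redundant.
Drop K5: the rest still cover every corridor — redundant.
4 redundant: K2, K3, K4, K5.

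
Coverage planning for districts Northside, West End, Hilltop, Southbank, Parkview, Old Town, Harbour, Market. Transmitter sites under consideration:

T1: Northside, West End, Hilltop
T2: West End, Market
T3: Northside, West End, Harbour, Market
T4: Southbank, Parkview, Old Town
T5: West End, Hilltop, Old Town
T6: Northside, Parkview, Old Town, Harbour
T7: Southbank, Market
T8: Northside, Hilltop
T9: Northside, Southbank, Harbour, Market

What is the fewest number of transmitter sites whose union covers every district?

3

T1, T3, T4 together cover {Northside, West End, Hilltop, Southbank, Parkview, Old Town, Harbour, Market} — every district.
No 2 of the 9 transmitter sites cover everything (all 36 pairs fall short), so 3 is minimum.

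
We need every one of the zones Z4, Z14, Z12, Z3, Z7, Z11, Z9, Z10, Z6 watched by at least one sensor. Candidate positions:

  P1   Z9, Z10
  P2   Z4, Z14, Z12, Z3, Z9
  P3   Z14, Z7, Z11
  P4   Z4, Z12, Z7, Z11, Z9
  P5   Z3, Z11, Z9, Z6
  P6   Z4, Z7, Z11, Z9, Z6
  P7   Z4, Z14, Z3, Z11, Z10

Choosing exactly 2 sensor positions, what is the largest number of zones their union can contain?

8

Choosing P2, P6 covers {Z4, Z14, Z12, Z3, Z7, Z11, Z9, Z6} — 8 zones.
No choice of 2 sensor positions does better; here Z10 is left uncovered.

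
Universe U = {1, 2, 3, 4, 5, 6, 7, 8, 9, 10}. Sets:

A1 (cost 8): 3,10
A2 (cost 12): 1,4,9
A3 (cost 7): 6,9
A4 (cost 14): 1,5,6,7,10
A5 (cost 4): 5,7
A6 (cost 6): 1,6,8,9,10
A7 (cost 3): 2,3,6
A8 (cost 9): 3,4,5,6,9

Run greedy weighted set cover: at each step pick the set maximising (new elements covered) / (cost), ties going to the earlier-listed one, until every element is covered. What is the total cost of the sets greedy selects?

Pick 1: A7 adds 3 new (2, 3, 6) at cost 3 (ratio 3/3).
Pick 2: A6 adds 4 new (1, 8, 9, 10) at cost 6 (ratio 4/6).
Pick 3: A5 adds 2 new (5, 7) at cost 4 (ratio 2/4).
Pick 4: A8 adds 1 new (4) at cost 9 (ratio 1/9).
Greedy total cost: 3 + 6 + 4 + 9 = 22.

22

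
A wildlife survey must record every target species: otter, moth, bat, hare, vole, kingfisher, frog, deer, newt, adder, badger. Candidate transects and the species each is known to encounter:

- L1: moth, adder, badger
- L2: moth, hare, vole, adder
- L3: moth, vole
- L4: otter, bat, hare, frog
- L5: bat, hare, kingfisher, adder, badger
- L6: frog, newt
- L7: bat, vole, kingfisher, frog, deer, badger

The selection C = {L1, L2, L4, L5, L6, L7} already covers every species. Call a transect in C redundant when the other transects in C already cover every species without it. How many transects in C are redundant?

3

Drop L1: the rest still cover every species — redundant.
Drop L2: the rest still cover every species — redundant.
Drop L4: otter uncovered — not redundant.
Drop L5: the rest still cover every species — redundant.
Drop L6: newt uncovered — not redundant.
Drop L7: deer uncovered — not redundant.
3 redundant: L1, L2, L5.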